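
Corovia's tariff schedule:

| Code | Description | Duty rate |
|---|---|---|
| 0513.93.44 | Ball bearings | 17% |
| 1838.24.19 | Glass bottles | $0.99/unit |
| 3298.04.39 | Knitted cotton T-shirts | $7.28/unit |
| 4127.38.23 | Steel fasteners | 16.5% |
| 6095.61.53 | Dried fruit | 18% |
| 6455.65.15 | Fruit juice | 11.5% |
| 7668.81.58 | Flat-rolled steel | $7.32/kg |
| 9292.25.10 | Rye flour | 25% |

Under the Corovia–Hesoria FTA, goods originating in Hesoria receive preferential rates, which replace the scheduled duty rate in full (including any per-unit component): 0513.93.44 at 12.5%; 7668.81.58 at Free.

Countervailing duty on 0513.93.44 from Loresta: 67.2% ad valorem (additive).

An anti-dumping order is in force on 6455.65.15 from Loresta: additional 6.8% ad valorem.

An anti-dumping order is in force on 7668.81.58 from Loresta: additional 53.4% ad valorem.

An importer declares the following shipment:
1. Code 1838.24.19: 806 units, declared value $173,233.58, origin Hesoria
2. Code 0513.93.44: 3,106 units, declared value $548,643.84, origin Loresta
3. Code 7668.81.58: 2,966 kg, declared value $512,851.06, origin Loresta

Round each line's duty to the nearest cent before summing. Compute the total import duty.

Line 1 (1838.24.19, Hesoria, 806 units, $173,233.58):
Base rate for 1838.24.19 is $0.99/unit.
Origin Hesoria is the FTA partner but 1838.24.19 is not on the preference list; base rate stands.
Duty = 806 × $0.99 = $797.94.
Line 2 (0513.93.44, Loresta, 3,106 units, $548,643.84):
Base rate for 0513.93.44 is 17%.
0513.93.44 has an FTA preferential rate, but origin Loresta is not Hesoria; base rate stands.
Additional duty on 0513.93.44 from Loresta: +67.2%. Applied ad valorem rate: 17% + 67.2% = 84.2%.
Duty = $548,643.84 × 84.2% = $461,958.11.
Line 3 (7668.81.58, Loresta, 2,966 kg, $512,851.06):
Base rate for 7668.81.58 is $7.32/kg.
7668.81.58 has an FTA preferential rate, but origin Loresta is not Hesoria; base rate stands.
Additional duty on 7668.81.58 from Loresta: +53.4% ad valorem. Applied ad valorem rate = 53.4%.
Duty = $512,851.06 × 53.4% + 2,966 × $7.32 = $295,573.59.
Total = $797.94 + $461,958.11 + $295,573.59 = $758,329.64.

$758,329.64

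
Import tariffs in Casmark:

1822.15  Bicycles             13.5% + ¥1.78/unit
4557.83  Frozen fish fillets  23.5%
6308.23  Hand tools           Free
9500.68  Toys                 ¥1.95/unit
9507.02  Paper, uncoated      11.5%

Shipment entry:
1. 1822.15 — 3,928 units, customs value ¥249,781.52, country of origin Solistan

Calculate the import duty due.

Line 1 (1822.15, Solistan, 3,928 units, ¥249,781.52):
Base rate for 1822.15 is 13.5% + ¥1.78/unit.
Duty = ¥249,781.52 × 13.5% + 3,928 × ¥1.78 = ¥40,712.35.

¥40,712.35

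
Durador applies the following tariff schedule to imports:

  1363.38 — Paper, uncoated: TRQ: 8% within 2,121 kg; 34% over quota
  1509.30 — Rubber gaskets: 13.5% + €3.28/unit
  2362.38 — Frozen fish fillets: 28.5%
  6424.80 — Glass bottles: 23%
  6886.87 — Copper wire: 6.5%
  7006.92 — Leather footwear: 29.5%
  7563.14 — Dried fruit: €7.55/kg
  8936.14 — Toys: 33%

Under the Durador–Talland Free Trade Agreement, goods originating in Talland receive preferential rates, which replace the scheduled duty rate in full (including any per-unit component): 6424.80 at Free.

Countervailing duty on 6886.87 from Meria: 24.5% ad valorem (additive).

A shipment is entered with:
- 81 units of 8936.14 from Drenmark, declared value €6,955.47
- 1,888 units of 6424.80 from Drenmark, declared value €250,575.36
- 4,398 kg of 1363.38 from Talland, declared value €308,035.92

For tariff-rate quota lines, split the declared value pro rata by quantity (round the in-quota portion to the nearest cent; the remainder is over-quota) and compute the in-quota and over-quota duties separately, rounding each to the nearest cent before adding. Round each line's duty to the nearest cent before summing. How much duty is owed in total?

Line 1 (8936.14, Drenmark, 81 units, €6,955.47):
Base rate for 8936.14 is 33%.
Duty = €6,955.47 × 33% = €2,295.31.
Line 2 (6424.80, Drenmark, 1,888 units, €250,575.36):
Base rate for 6424.80 is 23%.
6424.80 has an FTA preferential rate, but origin Drenmark is not Talland; base rate stands.
Duty = €250,575.36 × 23% = €57,632.33.
Line 3 (1363.38, Talland, 4,398 kg, €308,035.92):
Code 1363.38 is under a tariff-rate quota (threshold 2,121 kg). In-quota: 2,121 kg at 8%; over-quota: 2,277 kg at 34%.
Pro-rata value split: in-quota = €308,035.92 × 2,121/4,398 = €148,554.84; over-quota = €308,035.92 − €148,554.84 = €159,481.08.
In-quota duty = €148,554.84 × 8% = €11,884.39. Over-quota duty = €159,481.08 × 34% = €54,223.57.
Line duty = €11,884.39 + €54,223.57 = €66,107.96.
Total = €2,295.31 + €57,632.33 + €66,107.96 = €126,035.60.

€126,035.60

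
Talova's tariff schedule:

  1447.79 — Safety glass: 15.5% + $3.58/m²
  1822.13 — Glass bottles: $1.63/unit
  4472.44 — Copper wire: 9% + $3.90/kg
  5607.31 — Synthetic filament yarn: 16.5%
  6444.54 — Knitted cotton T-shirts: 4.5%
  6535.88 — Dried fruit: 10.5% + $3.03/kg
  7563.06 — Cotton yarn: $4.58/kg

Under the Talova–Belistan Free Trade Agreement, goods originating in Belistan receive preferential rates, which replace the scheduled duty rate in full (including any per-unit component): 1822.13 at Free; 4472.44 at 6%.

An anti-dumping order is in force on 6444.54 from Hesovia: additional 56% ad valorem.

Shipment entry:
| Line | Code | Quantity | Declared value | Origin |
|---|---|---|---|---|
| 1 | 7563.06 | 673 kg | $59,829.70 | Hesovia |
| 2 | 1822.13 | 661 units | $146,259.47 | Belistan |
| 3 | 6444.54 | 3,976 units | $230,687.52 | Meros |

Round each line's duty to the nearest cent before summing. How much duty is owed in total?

Line 1 (7563.06, Hesovia, 673 kg, $59,829.70):
Base rate for 7563.06 is $4.58/kg.
Duty = 673 × $4.58 = $3,082.34.
Line 2 (1822.13, Belistan, 661 units, $146,259.47):
Base rate for 1822.13 is $1.63/unit.
Origin Belistan qualifies under the Talova–Belistan agreement and 1822.13 is covered: preferential rate Free applies instead.
Duty = $146,259.47 × 0% = $0.00.
Line 3 (6444.54, Meros, 3,976 units, $230,687.52):
Base rate for 6444.54 is 4.5%.
The additional-duty order on 6444.54 targets Hesovia, not Meros; it does not apply.
Duty = $230,687.52 × 4.5% = $10,380.94.
Total = $3,082.34 + $0.00 + $10,380.94 = $13,463.28.

$13,463.28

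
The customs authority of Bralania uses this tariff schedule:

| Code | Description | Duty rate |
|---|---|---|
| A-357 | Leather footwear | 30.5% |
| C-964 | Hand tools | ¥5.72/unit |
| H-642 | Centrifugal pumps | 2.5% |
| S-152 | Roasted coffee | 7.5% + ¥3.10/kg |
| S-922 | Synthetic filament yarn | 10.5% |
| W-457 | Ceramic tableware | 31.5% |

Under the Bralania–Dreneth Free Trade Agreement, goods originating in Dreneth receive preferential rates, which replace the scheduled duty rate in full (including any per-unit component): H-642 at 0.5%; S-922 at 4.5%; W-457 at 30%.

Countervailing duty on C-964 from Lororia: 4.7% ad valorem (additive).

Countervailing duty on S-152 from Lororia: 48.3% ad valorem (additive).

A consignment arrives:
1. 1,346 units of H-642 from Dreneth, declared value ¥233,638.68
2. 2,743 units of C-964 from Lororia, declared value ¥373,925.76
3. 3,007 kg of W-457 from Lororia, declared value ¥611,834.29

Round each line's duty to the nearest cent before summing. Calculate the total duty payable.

¥227,160.46

Line 1 (H-642, Dreneth, 1,346 units, ¥233,638.68):
Base rate for H-642 is 2.5%.
Origin Dreneth qualifies under the Bralania–Dreneth agreement and H-642 is covered: preferential rate 0.5% applies instead.
Duty = ¥233,638.68 × 0.5% = ¥1,168.19.
Line 2 (C-964, Lororia, 2,743 units, ¥373,925.76):
Base rate for C-964 is ¥5.72/unit.
Additional duty on C-964 from Lororia: +4.7% ad valorem. Applied ad valorem rate = 4.7%.
Duty = ¥373,925.76 × 4.7% + 2,743 × ¥5.72 = ¥33,264.47.
Line 3 (W-457, Lororia, 3,007 kg, ¥611,834.29):
Base rate for W-457 is 31.5%.
W-457 has an FTA preferential rate, but origin Lororia is not Dreneth; base rate stands.
Duty = ¥611,834.29 × 31.5% = ¥192,727.80.
Total = ¥1,168.19 + ¥33,264.47 + ¥192,727.80 = ¥227,160.46.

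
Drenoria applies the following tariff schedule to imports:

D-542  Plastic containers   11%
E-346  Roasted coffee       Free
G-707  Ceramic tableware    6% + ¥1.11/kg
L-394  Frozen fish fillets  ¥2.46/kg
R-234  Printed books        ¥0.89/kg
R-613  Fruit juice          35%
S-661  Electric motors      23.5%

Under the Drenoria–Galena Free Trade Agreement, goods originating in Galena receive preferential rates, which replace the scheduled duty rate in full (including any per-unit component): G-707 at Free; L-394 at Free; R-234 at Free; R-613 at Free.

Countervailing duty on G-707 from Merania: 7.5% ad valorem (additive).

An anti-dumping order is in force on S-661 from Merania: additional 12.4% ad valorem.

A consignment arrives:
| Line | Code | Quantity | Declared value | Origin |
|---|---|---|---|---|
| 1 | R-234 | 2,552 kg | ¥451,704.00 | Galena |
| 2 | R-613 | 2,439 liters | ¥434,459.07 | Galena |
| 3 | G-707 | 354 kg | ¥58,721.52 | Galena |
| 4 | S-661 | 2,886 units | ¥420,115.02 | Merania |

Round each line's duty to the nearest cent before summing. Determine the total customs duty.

¥150,821.29

Line 1 (R-234, Galena, 2,552 kg, ¥451,704.00):
Base rate for R-234 is ¥0.89/kg.
Origin Galena qualifies under the Drenoria–Galena agreement and R-234 is covered: preferential rate Free applies instead.
Duty = ¥451,704.00 × 0% = ¥0.00.
Line 2 (R-613, Galena, 2,439 liters, ¥434,459.07):
Base rate for R-613 is 35%.
Origin Galena qualifies under the Drenoria–Galena agreement and R-613 is covered: preferential rate Free applies instead.
Duty = ¥434,459.07 × 0% = ¥0.00.
Line 3 (G-707, Galena, 354 kg, ¥58,721.52):
Base rate for G-707 is 6% + ¥1.11/kg.
Origin Galena qualifies under the Drenoria–Galena agreement and G-707 is covered: preferential rate Free applies instead.
The additional-duty order on G-707 targets Merania, not Galena; it does not apply.
Duty = ¥58,721.52 × 0% = ¥0.00.
Line 4 (S-661, Merania, 2,886 units, ¥420,115.02):
Base rate for S-661 is 23.5%.
Additional duty on S-661 from Merania: +12.4%. Applied ad valorem rate: 23.5% + 12.4% = 35.9%.
Duty = ¥420,115.02 × 35.9% = ¥150,821.29.
Total = ¥0.00 + ¥0.00 + ¥0.00 + ¥150,821.29 = ¥150,821.29.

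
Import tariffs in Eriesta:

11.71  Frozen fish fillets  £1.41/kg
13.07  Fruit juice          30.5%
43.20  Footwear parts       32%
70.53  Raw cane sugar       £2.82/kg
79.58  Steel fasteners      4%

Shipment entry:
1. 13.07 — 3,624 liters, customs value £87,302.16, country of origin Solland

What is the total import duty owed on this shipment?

Line 1 (13.07, Solland, 3,624 liters, £87,302.16):
Base rate for 13.07 is 30.5%.
Duty = £87,302.16 × 30.5% = £26,627.16.

£26,627.16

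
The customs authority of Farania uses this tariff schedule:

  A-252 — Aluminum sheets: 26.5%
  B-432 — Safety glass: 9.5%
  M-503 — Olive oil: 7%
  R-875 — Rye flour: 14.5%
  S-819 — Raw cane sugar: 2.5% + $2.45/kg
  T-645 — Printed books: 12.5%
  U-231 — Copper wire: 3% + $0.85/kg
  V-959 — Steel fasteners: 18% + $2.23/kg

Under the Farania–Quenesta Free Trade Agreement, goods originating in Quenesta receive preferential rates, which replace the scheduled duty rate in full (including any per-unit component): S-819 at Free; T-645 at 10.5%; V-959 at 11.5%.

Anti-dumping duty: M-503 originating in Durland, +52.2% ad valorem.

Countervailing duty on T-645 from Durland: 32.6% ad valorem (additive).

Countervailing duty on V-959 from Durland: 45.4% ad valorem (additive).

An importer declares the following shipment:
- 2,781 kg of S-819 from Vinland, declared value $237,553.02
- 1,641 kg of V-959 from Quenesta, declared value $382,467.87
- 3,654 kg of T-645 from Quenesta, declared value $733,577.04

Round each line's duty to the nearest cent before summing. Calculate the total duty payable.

Line 1 (S-819, Vinland, 2,781 kg, $237,553.02):
Base rate for S-819 is 2.5% + $2.45/kg.
S-819 has an FTA preferential rate, but origin Vinland is not Quenesta; base rate stands.
Duty = $237,553.02 × 2.5% + 2,781 × $2.45 = $12,752.28.
Line 2 (V-959, Quenesta, 1,641 kg, $382,467.87):
Base rate for V-959 is 18% + $2.23/kg.
Origin Quenesta qualifies under the Farania–Quenesta agreement and V-959 is covered: preferential rate 11.5% applies instead.
The additional-duty order on V-959 targets Durland, not Quenesta; it does not apply.
Duty = $382,467.87 × 11.5% = $43,983.81.
Line 3 (T-645, Quenesta, 3,654 kg, $733,577.04):
Base rate for T-645 is 12.5%.
Origin Quenesta qualifies under the Farania–Quenesta agreement and T-645 is covered: preferential rate 10.5% applies instead.
The additional-duty order on T-645 targets Durland, not Quenesta; it does not apply.
Duty = $733,577.04 × 10.5% = $77,025.59.
Total = $12,752.28 + $43,983.81 + $77,025.59 = $133,761.68.

$133,761.68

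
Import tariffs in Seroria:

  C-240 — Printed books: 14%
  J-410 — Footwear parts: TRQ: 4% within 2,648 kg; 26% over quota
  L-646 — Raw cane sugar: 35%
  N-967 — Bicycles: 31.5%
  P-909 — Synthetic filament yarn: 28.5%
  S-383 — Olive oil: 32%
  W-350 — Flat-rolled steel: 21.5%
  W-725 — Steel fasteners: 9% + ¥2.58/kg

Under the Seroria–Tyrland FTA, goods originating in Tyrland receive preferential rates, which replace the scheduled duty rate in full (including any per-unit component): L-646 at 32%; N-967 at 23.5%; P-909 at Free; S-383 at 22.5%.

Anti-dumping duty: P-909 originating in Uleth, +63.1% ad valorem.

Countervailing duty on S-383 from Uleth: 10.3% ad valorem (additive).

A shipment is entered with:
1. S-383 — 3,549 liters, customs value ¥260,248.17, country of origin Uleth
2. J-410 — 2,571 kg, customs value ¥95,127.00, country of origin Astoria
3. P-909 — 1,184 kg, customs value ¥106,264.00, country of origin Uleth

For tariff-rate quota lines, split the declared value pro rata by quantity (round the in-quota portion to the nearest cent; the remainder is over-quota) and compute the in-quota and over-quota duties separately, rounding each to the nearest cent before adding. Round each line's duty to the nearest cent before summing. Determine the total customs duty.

¥211,227.88

Line 1 (S-383, Uleth, 3,549 liters, ¥260,248.17):
Base rate for S-383 is 32%.
S-383 has an FTA preferential rate, but origin Uleth is not Tyrland; base rate stands.
Additional duty on S-383 from Uleth: +10.3%. Applied ad valorem rate: 32% + 10.3% = 42.3%.
Duty = ¥260,248.17 × 42.3% = ¥110,084.98.
Line 2 (J-410, Astoria, 2,571 kg, ¥95,127.00):
Code J-410 is under a tariff-rate quota (threshold 2,648 kg). Quantity 2,571 kg is within the quota, so the in-quota rate 4% applies to the full value.
Duty = ¥95,127.00 × 4% = ¥3,805.08.
Line 3 (P-909, Uleth, 1,184 kg, ¥106,264.00):
Base rate for P-909 is 28.5%.
P-909 has an FTA preferential rate, but origin Uleth is not Tyrland; base rate stands.
Additional duty on P-909 from Uleth: +63.1%. Applied ad valorem rate: 28.5% + 63.1% = 91.6%.
Duty = ¥106,264.00 × 91.6% = ¥97,337.82.
Total = ¥110,084.98 + ¥3,805.08 + ¥97,337.82 = ¥211,227.88.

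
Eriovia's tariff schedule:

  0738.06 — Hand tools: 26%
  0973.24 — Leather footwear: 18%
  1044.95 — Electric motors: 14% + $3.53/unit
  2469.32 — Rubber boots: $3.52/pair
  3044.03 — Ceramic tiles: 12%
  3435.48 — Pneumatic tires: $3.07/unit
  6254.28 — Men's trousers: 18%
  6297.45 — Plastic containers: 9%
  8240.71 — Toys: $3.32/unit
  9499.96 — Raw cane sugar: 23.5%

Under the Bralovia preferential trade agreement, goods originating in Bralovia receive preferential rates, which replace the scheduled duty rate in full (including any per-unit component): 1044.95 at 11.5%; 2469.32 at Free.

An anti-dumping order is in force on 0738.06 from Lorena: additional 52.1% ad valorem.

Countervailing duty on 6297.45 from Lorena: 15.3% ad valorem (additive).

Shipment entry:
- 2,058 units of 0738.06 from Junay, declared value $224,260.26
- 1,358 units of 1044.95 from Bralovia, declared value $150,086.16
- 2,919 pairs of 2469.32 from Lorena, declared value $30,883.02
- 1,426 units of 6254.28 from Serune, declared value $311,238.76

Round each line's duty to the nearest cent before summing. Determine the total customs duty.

Line 1 (0738.06, Junay, 2,058 units, $224,260.26):
Base rate for 0738.06 is 26%.
The additional-duty order on 0738.06 targets Lorena, not Junay; it does not apply.
Duty = $224,260.26 × 26% = $58,307.67.
Line 2 (1044.95, Bralovia, 1,358 units, $150,086.16):
Base rate for 1044.95 is 14% + $3.53/unit.
Origin Bralovia qualifies under the Eriovia–Bralovia agreement and 1044.95 is covered: preferential rate 11.5% applies instead.
Duty = $150,086.16 × 11.5% = $17,259.91.
Line 3 (2469.32, Lorena, 2,919 pairs, $30,883.02):
Base rate for 2469.32 is $3.52/pair.
2469.32 has an FTA preferential rate, but origin Lorena is not Bralovia; base rate stands.
Duty = 2,919 × $3.52 = $10,274.88.
Line 4 (6254.28, Serune, 1,426 units, $311,238.76):
Base rate for 6254.28 is 18%.
Duty = $311,238.76 × 18% = $56,022.98.
Total = $58,307.67 + $17,259.91 + $10,274.88 + $56,022.98 = $141,865.44.

$141,865.44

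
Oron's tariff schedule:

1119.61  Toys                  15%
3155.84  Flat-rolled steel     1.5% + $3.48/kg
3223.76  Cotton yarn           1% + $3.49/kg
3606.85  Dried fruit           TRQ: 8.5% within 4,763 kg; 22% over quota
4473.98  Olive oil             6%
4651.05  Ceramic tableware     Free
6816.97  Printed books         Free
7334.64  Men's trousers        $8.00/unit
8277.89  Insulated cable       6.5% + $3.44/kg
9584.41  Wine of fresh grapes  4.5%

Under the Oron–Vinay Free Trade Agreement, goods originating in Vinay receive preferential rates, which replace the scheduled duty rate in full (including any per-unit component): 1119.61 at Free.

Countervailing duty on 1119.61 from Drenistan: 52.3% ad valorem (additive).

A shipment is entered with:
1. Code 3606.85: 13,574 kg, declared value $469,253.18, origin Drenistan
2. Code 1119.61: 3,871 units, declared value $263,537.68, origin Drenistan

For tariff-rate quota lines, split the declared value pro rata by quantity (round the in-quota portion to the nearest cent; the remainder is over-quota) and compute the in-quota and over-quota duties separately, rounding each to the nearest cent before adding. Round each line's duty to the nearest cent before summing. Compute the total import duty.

Line 1 (3606.85, Drenistan, 13,574 kg, $469,253.18):
Code 3606.85 is under a tariff-rate quota (threshold 4,763 kg). In-quota: 4,763 kg at 8.5%; over-quota: 8,811 kg at 22%.
Pro-rata value split: in-quota = $469,253.18 × 4,763/13,574 = $164,656.91; over-quota = $469,253.18 − $164,656.91 = $304,596.27.
In-quota duty = $164,656.91 × 8.5% = $13,995.84. Over-quota duty = $304,596.27 × 22% = $67,011.18.
Line duty = $13,995.84 + $67,011.18 = $81,007.02.
Line 2 (1119.61, Drenistan, 3,871 units, $263,537.68):
Base rate for 1119.61 is 15%.
1119.61 has an FTA preferential rate, but origin Drenistan is not Vinay; base rate stands.
Additional duty on 1119.61 from Drenistan: +52.3%. Applied ad valorem rate: 15% + 52.3% = 67.3%.
Duty = $263,537.68 × 67.3% = $177,360.86.
Total = $81,007.02 + $177,360.86 = $258,367.88.

$258,367.88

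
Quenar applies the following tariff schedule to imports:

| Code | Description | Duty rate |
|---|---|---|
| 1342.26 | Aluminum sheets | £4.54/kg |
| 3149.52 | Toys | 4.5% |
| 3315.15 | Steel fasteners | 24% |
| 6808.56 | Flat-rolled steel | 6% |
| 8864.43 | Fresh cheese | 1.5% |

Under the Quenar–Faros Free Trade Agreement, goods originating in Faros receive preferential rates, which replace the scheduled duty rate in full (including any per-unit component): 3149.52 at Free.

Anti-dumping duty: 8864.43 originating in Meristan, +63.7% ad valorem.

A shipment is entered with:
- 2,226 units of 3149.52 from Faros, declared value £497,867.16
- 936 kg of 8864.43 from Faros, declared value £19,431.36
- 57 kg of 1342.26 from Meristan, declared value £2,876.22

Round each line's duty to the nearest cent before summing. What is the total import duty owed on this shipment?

Line 1 (3149.52, Faros, 2,226 units, £497,867.16):
Base rate for 3149.52 is 4.5%.
Origin Faros qualifies under the Quenar–Faros agreement and 3149.52 is covered: preferential rate Free applies instead.
Duty = £497,867.16 × 0% = £0.00.
Line 2 (8864.43, Faros, 936 kg, £19,431.36):
Base rate for 8864.43 is 1.5%.
Origin Faros is the FTA partner but 8864.43 is not on the preference list; base rate stands.
The additional-duty order on 8864.43 targets Meristan, not Faros; it does not apply.
Duty = £19,431.36 × 1.5% = £291.47.
Line 3 (1342.26, Meristan, 57 kg, £2,876.22):
Base rate for 1342.26 is £4.54/kg.
Duty = 57 × £4.54 = £258.78.
Total = £0.00 + £291.47 + £258.78 = £550.25.

£550.25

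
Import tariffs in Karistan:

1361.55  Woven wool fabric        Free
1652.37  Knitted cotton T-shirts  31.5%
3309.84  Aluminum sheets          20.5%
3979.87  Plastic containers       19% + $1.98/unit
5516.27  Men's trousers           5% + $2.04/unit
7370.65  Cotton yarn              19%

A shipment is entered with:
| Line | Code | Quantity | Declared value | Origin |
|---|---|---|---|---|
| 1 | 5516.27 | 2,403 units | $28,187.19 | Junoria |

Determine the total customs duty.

$6,311.48

Line 1 (5516.27, Junoria, 2,403 units, $28,187.19):
Base rate for 5516.27 is 5% + $2.04/unit.
Duty = $28,187.19 × 5% + 2,403 × $2.04 = $6,311.48.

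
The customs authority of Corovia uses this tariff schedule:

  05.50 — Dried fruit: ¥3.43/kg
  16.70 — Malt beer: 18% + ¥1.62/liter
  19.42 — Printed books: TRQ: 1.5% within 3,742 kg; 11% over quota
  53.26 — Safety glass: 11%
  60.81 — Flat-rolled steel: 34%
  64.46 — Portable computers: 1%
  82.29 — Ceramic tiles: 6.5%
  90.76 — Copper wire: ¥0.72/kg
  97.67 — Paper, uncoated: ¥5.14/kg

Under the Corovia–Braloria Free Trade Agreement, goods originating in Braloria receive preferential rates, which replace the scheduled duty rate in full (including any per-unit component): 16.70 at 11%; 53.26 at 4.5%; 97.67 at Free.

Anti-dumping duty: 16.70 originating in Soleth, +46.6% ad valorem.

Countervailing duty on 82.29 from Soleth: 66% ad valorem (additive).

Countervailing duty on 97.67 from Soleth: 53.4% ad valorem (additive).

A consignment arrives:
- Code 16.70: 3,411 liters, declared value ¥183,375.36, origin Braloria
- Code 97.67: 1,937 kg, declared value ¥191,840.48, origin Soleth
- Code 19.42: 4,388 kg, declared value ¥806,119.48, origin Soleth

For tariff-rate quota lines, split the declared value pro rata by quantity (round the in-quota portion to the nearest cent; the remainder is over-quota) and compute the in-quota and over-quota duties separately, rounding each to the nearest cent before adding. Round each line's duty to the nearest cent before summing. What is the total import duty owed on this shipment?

Line 1 (16.70, Braloria, 3,411 liters, ¥183,375.36):
Base rate for 16.70 is 18% + ¥1.62/liter.
Origin Braloria qualifies under the Corovia–Braloria agreement and 16.70 is covered: preferential rate 11% applies instead.
The additional-duty order on 16.70 targets Soleth, not Braloria; it does not apply.
Duty = ¥183,375.36 × 11% = ¥20,171.29.
Line 2 (97.67, Soleth, 1,937 kg, ¥191,840.48):
Base rate for 97.67 is ¥5.14/kg.
97.67 has an FTA preferential rate, but origin Soleth is not Braloria; base rate stands.
Additional duty on 97.67 from Soleth: +53.4% ad valorem. Applied ad valorem rate = 53.4%.
Duty = ¥191,840.48 × 53.4% + 1,937 × ¥5.14 = ¥112,399.00.
Line 3 (19.42, Soleth, 4,388 kg, ¥806,119.48):
Code 19.42 is under a tariff-rate quota (threshold 3,742 kg). In-quota: 3,742 kg at 1.5%; over-quota: 646 kg at 11%.
Pro-rata value split: in-quota = ¥806,119.48 × 3,742/4,388 = ¥687,442.82; over-quota = ¥806,119.48 − ¥687,442.82 = ¥118,676.66.
In-quota duty = ¥687,442.82 × 1.5% = ¥10,311.64. Over-quota duty = ¥118,676.66 × 11% = ¥13,054.43.
Line duty = ¥10,311.64 + ¥13,054.43 = ¥23,366.07.
Total = ¥20,171.29 + ¥112,399.00 + ¥23,366.07 = ¥155,936.36.

¥155,936.36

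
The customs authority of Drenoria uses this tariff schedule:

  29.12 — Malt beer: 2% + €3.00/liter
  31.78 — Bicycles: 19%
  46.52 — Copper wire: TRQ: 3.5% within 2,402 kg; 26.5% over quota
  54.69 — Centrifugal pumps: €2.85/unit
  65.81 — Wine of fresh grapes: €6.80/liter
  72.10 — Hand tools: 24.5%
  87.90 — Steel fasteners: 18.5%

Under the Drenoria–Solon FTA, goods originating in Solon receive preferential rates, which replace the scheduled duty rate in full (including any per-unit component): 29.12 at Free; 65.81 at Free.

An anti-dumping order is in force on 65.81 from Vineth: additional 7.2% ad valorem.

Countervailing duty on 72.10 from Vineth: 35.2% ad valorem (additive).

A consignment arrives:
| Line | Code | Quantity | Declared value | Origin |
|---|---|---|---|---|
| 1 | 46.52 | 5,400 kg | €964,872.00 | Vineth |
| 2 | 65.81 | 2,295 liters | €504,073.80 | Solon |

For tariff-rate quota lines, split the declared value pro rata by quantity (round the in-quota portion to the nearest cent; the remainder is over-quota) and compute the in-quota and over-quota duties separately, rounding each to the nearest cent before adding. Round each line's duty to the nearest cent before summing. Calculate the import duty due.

€156,977.53

Line 1 (46.52, Vineth, 5,400 kg, €964,872.00):
Code 46.52 is under a tariff-rate quota (threshold 2,402 kg). In-quota: 2,402 kg at 3.5%; over-quota: 2,998 kg at 26.5%.
Pro-rata value split: in-quota = €964,872.00 × 2,402/5,400 = €429,189.36; over-quota = €964,872.00 − €429,189.36 = €535,682.64.
In-quota duty = €429,189.36 × 3.5% = €15,021.63. Over-quota duty = €535,682.64 × 26.5% = €141,955.90.
Line duty = €15,021.63 + €141,955.90 = €156,977.53.
Line 2 (65.81, Solon, 2,295 liters, €504,073.80):
Base rate for 65.81 is €6.80/liter.
Origin Solon qualifies under the Drenoria–Solon agreement and 65.81 is covered: preferential rate Free applies instead.
The additional-duty order on 65.81 targets Vineth, not Solon; it does not apply.
Duty = €504,073.80 × 0% = €0.00.
Total = €156,977.53 + €0.00 = €156,977.53.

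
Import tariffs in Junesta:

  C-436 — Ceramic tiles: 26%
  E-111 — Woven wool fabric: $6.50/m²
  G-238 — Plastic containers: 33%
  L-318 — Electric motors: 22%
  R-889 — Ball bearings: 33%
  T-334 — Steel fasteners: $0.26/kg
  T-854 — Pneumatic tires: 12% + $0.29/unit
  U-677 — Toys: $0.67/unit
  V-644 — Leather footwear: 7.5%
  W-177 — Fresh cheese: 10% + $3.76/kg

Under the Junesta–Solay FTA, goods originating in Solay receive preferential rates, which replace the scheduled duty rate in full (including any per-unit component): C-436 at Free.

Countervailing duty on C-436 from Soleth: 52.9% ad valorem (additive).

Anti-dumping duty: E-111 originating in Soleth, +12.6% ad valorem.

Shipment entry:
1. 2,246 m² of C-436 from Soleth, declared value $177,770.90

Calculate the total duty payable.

Line 1 (C-436, Soleth, 2,246 m², $177,770.90):
Base rate for C-436 is 26%.
C-436 has an FTA preferential rate, but origin Soleth is not Solay; base rate stands.
Additional duty on C-436 from Soleth: +52.9%. Applied ad valorem rate: 26% + 52.9% = 78.9%.
Duty = $177,770.90 × 78.9% = $140,261.24.

$140,261.24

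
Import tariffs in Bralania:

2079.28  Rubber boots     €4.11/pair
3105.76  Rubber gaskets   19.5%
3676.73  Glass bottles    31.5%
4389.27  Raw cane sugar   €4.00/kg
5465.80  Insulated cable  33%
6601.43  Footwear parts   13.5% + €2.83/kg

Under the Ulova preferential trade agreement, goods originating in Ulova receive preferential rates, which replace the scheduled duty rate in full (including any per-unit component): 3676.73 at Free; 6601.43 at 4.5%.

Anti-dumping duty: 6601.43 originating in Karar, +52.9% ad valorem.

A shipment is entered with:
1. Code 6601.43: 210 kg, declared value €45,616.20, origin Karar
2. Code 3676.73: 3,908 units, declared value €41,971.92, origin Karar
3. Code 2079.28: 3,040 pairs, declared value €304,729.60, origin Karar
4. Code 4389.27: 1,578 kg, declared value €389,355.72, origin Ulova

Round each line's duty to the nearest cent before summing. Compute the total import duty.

€62,911.01

Line 1 (6601.43, Karar, 210 kg, €45,616.20):
Base rate for 6601.43 is 13.5% + €2.83/kg.
6601.43 has an FTA preferential rate, but origin Karar is not Ulova; base rate stands.
Additional duty on 6601.43 from Karar: +52.9%. Applied ad valorem rate: 13.5% + 52.9% = 66.4%.
Duty = €45,616.20 × 66.4% + 210 × €2.83 = €30,883.46.
Line 2 (3676.73, Karar, 3,908 units, €41,971.92):
Base rate for 3676.73 is 31.5%.
3676.73 has an FTA preferential rate, but origin Karar is not Ulova; base rate stands.
Duty = €41,971.92 × 31.5% = €13,221.15.
Line 3 (2079.28, Karar, 3,040 pairs, €304,729.60):
Base rate for 2079.28 is €4.11/pair.
Duty = 3,040 × €4.11 = €12,494.40.
Line 4 (4389.27, Ulova, 1,578 kg, €389,355.72):
Base rate for 4389.27 is €4.00/kg.
Origin Ulova is the FTA partner but 4389.27 is not on the preference list; base rate stands.
Duty = 1,578 × €4.00 = €6,312.00.
Total = €30,883.46 + €13,221.15 + €12,494.40 + €6,312.00 = €62,911.01.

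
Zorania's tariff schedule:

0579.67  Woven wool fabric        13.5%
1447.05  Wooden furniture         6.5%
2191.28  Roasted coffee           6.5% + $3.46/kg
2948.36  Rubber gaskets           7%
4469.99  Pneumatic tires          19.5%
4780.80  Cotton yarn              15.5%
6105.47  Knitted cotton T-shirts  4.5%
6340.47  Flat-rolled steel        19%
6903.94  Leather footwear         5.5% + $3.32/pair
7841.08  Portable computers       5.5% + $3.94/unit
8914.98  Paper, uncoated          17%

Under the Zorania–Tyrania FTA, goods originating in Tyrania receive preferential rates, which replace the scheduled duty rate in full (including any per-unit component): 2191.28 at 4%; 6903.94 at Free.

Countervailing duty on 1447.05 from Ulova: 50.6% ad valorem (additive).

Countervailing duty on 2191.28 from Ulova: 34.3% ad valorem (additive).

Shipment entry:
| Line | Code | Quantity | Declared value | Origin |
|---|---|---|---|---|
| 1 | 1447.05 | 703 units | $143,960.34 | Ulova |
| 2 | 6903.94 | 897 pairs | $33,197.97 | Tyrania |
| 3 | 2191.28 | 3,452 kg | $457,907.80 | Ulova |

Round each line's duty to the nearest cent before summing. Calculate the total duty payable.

Line 1 (1447.05, Ulova, 703 units, $143,960.34):
Base rate for 1447.05 is 6.5%.
Additional duty on 1447.05 from Ulova: +50.6%. Applied ad valorem rate: 6.5% + 50.6% = 57.1%.
Duty = $143,960.34 × 57.1% = $82,201.35.
Line 2 (6903.94, Tyrania, 897 pairs, $33,197.97):
Base rate for 6903.94 is 5.5% + $3.32/pair.
Origin Tyrania qualifies under the Zorania–Tyrania agreement and 6903.94 is covered: preferential rate Free applies instead.
Duty = $33,197.97 × 0% = $0.00.
Line 3 (2191.28, Ulova, 3,452 kg, $457,907.80):
Base rate for 2191.28 is 6.5% + $3.46/kg.
2191.28 has an FTA preferential rate, but origin Ulova is not Tyrania; base rate stands.
Additional duty on 2191.28 from Ulova: +34.3%. Applied ad valorem rate: 6.5% + 34.3% = 40.8%.
Duty = $457,907.80 × 40.8% + 3,452 × $3.46 = $198,770.30.
Total = $82,201.35 + $0.00 + $198,770.30 = $280,971.65.

$280,971.65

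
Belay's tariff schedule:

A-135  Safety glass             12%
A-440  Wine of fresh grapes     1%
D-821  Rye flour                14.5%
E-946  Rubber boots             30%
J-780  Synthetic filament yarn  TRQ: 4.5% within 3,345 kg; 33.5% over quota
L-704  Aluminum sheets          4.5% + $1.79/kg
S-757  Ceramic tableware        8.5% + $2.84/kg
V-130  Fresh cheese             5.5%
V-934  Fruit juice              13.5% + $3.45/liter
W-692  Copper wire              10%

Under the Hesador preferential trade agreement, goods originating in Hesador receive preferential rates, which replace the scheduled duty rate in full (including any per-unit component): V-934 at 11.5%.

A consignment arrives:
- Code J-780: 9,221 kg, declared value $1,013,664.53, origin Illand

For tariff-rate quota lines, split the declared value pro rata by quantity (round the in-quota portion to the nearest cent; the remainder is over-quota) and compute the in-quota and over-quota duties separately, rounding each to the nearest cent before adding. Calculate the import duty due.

Line 1 (J-780, Illand, 9,221 kg, $1,013,664.53):
Code J-780 is under a tariff-rate quota (threshold 3,345 kg). In-quota: 3,345 kg at 4.5%; over-quota: 5,876 kg at 33.5%.
Pro-rata value split: in-quota = $1,013,664.53 × 3,345/9,221 = $367,715.85; over-quota = $1,013,664.53 − $367,715.85 = $645,948.68.
In-quota duty = $367,715.85 × 4.5% = $16,547.21. Over-quota duty = $645,948.68 × 33.5% = $216,392.81.
Line duty = $16,547.21 + $216,392.81 = $232,940.02.

$232,940.02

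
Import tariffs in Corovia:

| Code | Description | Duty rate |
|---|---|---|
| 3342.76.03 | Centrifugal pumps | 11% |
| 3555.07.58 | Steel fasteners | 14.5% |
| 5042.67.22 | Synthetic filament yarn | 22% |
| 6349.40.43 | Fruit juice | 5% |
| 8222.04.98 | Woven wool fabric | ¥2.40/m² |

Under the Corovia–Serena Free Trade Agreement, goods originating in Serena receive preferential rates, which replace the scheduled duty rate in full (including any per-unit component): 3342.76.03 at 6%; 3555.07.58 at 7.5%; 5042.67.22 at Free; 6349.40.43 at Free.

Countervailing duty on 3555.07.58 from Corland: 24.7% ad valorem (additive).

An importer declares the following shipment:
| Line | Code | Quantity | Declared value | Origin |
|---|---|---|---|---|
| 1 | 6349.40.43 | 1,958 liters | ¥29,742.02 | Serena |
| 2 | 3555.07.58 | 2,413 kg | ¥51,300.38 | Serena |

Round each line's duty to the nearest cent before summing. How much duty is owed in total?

Line 1 (6349.40.43, Serena, 1,958 liters, ¥29,742.02):
Base rate for 6349.40.43 is 5%.
Origin Serena qualifies under the Corovia–Serena agreement and 6349.40.43 is covered: preferential rate Free applies instead.
Duty = ¥29,742.02 × 0% = ¥0.00.
Line 2 (3555.07.58, Serena, 2,413 kg, ¥51,300.38):
Base rate for 3555.07.58 is 14.5%.
Origin Serena qualifies under the Corovia–Serena agreement and 3555.07.58 is covered: preferential rate 7.5% applies instead.
The additional-duty order on 3555.07.58 targets Corland, not Serena; it does not apply.
Duty = ¥51,300.38 × 7.5% = ¥3,847.53.
Total = ¥0.00 + ¥3,847.53 = ¥3,847.53.

¥3,847.53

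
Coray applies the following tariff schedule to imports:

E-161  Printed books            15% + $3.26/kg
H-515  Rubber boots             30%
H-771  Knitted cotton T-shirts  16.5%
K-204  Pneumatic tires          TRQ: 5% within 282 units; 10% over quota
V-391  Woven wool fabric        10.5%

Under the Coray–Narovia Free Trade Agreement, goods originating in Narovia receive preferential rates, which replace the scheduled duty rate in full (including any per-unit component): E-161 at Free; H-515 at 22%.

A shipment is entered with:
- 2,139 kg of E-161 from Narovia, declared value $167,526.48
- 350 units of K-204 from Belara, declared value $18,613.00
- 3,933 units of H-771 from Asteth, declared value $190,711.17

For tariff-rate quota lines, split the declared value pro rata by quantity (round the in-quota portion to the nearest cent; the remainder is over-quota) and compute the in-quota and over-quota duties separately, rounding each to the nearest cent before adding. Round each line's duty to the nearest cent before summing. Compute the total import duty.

$32,578.80

Line 1 (E-161, Narovia, 2,139 kg, $167,526.48):
Base rate for E-161 is 15% + $3.26/kg.
Origin Narovia qualifies under the Coray–Narovia agreement and E-161 is covered: preferential rate Free applies instead.
Duty = $167,526.48 × 0% = $0.00.
Line 2 (K-204, Belara, 350 units, $18,613.00):
Code K-204 is under a tariff-rate quota (threshold 282 units). In-quota: 282 units at 5%; over-quota: 68 units at 10%.
Pro-rata value split: in-quota = $18,613.00 × 282/350 = $14,996.76; over-quota = $18,613.00 − $14,996.76 = $3,616.24.
In-quota duty = $14,996.76 × 5% = $749.84. Over-quota duty = $3,616.24 × 10% = $361.62.
Line duty = $749.84 + $361.62 = $1,111.46.
Line 3 (H-771, Asteth, 3,933 units, $190,711.17):
Base rate for H-771 is 16.5%.
Duty = $190,711.17 × 16.5% = $31,467.34.
Total = $0.00 + $1,111.46 + $31,467.34 = $32,578.80.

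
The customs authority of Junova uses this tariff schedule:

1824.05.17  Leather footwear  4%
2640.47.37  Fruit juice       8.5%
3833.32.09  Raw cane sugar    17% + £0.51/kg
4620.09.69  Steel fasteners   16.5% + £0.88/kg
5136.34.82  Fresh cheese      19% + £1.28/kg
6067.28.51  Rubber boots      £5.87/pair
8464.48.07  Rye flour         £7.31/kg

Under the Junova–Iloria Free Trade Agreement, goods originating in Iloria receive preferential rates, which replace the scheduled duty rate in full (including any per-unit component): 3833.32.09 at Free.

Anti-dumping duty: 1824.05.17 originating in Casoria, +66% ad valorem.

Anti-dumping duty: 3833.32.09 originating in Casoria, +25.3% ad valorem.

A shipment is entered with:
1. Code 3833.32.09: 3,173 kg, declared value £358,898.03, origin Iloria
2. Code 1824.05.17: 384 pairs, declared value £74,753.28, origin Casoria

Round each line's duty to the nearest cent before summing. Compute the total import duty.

£52,327.30

Line 1 (3833.32.09, Iloria, 3,173 kg, £358,898.03):
Base rate for 3833.32.09 is 17% + £0.51/kg.
Origin Iloria qualifies under the Junova–Iloria agreement and 3833.32.09 is covered: preferential rate Free applies instead.
The additional-duty order on 3833.32.09 targets Casoria, not Iloria; it does not apply.
Duty = £358,898.03 × 0% = £0.00.
Line 2 (1824.05.17, Casoria, 384 pairs, £74,753.28):
Base rate for 1824.05.17 is 4%.
Additional duty on 1824.05.17 from Casoria: +66%. Applied ad valorem rate: 4% + 66% = 70%.
Duty = £74,753.28 × 70% = £52,327.30.
Total = £0.00 + £52,327.30 = £52,327.30.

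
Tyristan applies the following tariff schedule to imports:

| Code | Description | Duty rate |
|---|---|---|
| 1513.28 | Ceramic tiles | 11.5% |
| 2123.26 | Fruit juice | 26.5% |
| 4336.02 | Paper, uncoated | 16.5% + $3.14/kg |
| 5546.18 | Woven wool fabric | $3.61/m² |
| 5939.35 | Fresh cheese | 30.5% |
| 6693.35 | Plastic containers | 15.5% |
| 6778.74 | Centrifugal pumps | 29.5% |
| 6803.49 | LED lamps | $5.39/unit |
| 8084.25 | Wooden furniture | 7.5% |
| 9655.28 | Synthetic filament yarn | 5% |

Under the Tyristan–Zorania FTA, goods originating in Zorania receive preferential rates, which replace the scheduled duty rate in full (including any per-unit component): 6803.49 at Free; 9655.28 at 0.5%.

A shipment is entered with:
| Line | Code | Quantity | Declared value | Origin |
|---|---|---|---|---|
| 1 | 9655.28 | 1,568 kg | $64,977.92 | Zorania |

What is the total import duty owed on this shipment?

$324.89

Line 1 (9655.28, Zorania, 1,568 kg, $64,977.92):
Base rate for 9655.28 is 5%.
Origin Zorania qualifies under the Tyristan–Zorania agreement and 9655.28 is covered: preferential rate 0.5% applies instead.
Duty = $64,977.92 × 0.5% = $324.89.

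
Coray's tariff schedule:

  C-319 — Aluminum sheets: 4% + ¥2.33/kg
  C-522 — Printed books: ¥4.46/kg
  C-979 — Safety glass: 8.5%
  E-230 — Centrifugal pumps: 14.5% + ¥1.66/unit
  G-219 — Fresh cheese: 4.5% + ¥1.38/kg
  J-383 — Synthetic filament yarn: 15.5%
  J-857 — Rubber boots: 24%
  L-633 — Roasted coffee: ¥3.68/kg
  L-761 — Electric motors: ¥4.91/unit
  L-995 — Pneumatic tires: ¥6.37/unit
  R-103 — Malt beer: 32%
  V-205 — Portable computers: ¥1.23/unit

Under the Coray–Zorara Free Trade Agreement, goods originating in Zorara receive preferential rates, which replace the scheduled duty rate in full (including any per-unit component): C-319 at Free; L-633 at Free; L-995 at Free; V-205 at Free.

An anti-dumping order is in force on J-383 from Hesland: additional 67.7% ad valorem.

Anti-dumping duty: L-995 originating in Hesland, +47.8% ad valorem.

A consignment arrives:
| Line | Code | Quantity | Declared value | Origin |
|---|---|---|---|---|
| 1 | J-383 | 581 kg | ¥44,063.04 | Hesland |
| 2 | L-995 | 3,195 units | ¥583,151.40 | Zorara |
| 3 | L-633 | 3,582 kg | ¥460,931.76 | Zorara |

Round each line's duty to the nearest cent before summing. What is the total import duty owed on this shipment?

Line 1 (J-383, Hesland, 581 kg, ¥44,063.04):
Base rate for J-383 is 15.5%.
Additional duty on J-383 from Hesland: +67.7%. Applied ad valorem rate: 15.5% + 67.7% = 83.2%.
Duty = ¥44,063.04 × 83.2% = ¥36,660.45.
Line 2 (L-995, Zorara, 3,195 units, ¥583,151.40):
Base rate for L-995 is ¥6.37/unit.
Origin Zorara qualifies under the Coray–Zorara agreement and L-995 is covered: preferential rate Free applies instead.
The additional-duty order on L-995 targets Hesland, not Zorara; it does not apply.
Duty = ¥583,151.40 × 0% = ¥0.00.
Line 3 (L-633, Zorara, 3,582 kg, ¥460,931.76):
Base rate for L-633 is ¥3.68/kg.
Origin Zorara qualifies under the Coray–Zorara agreement and L-633 is covered: preferential rate Free applies instead.
Duty = ¥460,931.76 × 0% = ¥0.00.
Total = ¥36,660.45 + ¥0.00 + ¥0.00 = ¥36,660.45.

¥36,660.45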